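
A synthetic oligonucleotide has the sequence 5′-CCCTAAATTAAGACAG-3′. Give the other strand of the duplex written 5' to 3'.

Pairing A↔T and G↔C gives GGGATTTAATTCTGTC, running 3'→5'. Reverse for the 5'→3' convention.

5'-CTGTCTTAATTTAGGG-3'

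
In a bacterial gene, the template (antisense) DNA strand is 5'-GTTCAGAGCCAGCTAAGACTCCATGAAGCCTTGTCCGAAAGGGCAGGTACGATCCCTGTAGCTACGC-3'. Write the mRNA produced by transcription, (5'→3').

RNA polymerase reads the template 3'→5' and synthesizes mRNA 5'→3' by base-pairing (A→U, T→A, G↔C). The complement of the template is CAAGTCTCGGTCGATTCTGAGGTACTTCGGAACAGGCTTTCCCGTCCATGCTAGGGACATCGATGCG; antiparallel, so 5'→3' the coding strand is GCGTAGCTACAGGGATCGTACCTGCCCTTTCGGACAAGGCTTCATGGAGTCTTAGCTGGCTCTGAAC. Replace T with U for the mRNA.

5'-GCGUAGCUACAGGGAUCGUACCUGCCCUUUCGGACAAGGCUUCAUGGAGUCUUAGCUGGCUCUGAAC-3'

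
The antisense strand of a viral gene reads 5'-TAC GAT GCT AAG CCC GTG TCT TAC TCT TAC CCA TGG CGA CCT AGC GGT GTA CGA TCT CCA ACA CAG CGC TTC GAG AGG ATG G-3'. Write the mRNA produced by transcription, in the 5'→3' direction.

5'-CCAUCCUCUCGAAGCGCUGUGUUGGAGAUCGUACACCGCUAGGUCGCCAUGGGUAAGAGUAAGACACGGGCUUAGCAUCGUA-3'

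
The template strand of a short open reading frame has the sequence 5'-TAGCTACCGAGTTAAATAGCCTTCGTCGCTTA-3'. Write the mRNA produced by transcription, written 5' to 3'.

5′-UAAGCGACGAAGGCUAUUUAACUCGGUAGCUA-3′

The mRNA has the sequence of the coding strand (reverse complement of the template) with T→U. Reverse complement of TAGCTACCGAGTTAAATAGCCTTCGTCGCTTA is TAAGCGACGAAGGCTATTTAACTCGGTAGCTA; then T→U.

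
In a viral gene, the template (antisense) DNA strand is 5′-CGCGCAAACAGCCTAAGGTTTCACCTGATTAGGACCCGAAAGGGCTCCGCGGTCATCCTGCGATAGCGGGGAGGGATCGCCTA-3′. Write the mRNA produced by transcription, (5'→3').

5'-UAGGCGAUCCCUCCCCGCUAUCGCAGGAUGACCGCGGAGCCCUUUCGGGUCCUAAUCAGGUGAAACCUUAGGCUGUUUGCGCG-3'

The mRNA has the sequence of the coding strand (reverse complement of the template) with T→U. Reverse complement of CGCGCAAACAGCCTAAGGTTTCACCTGATTAGGACCCGAAAGGGCTCCGCGGTCATCCTGCGATAGCGGGGAGGGATCGCCTA is TAGGCGATCCCTCCCCGCTATCGCAGGATGACCGCGGAGCCCTTTCGGGTCCTAATCAGGTGAAACCTTAGGCTGTTTGCGCG; then T→U.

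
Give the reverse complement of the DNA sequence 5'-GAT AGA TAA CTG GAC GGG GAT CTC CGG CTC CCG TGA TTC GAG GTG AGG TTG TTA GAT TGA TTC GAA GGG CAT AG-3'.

Complement each base (A↔T, G↔C): CTATCTATTGACCTGCCCCTAGAGGCCGAGGGCACTAAGCTCCACTCCAACAATCTAACTAAGCTTCCCGTATC. Then reverse.

5'-CTATGCCCTTCGAATCAATCTAACAACCTCACCTCGAATCACGGGAGCCGGAGATCCCCGTCCAGTTATCTATC-3'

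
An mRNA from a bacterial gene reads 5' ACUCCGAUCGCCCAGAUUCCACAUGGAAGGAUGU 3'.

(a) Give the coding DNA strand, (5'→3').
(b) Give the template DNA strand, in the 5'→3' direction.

(a) 5'-ACTCCGATCGCCCAGATTCCACATGGAAGGATGT-3'
(b) 5'-ACATCCTTCCATGTGGAATCTGGGCGATCGGAGT-3'

(a) The coding strand matches the mRNA with U→T.
(b) The template strand is the reverse complement of the coding strand.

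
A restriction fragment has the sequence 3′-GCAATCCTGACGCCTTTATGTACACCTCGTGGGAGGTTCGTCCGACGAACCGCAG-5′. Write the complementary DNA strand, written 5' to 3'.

5'-CGTTAGGACTGCGGAAATACATGTGGAGCACCCTCCAAGCAGGCTGCTTGGCGTC-3'

The strand is given 3'→5', so its complement runs 5'→3' in the same left-to-right order: pair each base A↔T, G↔C.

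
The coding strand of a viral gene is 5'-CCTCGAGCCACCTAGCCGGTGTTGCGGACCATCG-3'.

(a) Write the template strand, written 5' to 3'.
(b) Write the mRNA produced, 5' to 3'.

(a) The template strand is the reverse complement of the coding strand: complement GGAGCTCGGTGGATCGGCCACAACGCCTGGTAGC, then reverse.
(b) mRNA matches the coding strand with T→U.

(a) 5′-CGATGGTCCGCAACACCGGCTAGGTGGCTCGAGG-3′
(b) 5'-CCUCGAGCCACCUAGCCGGUGUUGCGGACCAUCG-3'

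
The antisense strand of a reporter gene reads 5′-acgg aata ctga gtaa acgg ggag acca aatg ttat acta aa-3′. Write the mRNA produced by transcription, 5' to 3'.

5'-UUUAGUAUAACAUUUGGUCUCCCCGUUUACUCAGUAUUCCGU-3'

RNA polymerase reads the template 3'→5' and synthesizes mRNA 5'→3' by base-pairing (A→U, T→A, G↔C). The complement of the template is TGCCTTATGACTCATTTGCCCCTCTGGTTTACAATATGATTT; antiparallel, so 5'→3' the coding strand is TTTAGTATAACATTTGGTCTCCCCGTTTACTCAGTATTCCGT. Replace T with U for the mRNA.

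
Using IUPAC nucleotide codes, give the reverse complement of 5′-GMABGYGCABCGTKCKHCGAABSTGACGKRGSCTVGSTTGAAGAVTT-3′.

5'-AABTCTTCAASCBAGSCYMCGTCASVTTCGDMGMACGVTGCRCVTKC-3'

Standard pairs A↔T, G↔C; ambiguity codes pair R↔Y, M↔K, S↔S, B↔V, H↔D. Complement (CKTVCRCGTVGCAMGMDGCTTVSACTGCMYCSGABCSAACTTCTBAA), then reverse for 5'→3'.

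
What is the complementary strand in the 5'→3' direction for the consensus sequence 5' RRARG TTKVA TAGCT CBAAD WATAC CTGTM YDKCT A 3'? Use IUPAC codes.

5′-TAGMHRKACAGGTATWHTTVGAGCTATBMAACYTYY-3′

Standard pairs A↔T, G↔C; ambiguity codes pair R↔Y, M↔K, W↔W, B↔V, D↔H. Complement (YYTYCAAMBTATCGAGVTTHWTATGGACAKRHMGAT), then reverse for 5'→3'.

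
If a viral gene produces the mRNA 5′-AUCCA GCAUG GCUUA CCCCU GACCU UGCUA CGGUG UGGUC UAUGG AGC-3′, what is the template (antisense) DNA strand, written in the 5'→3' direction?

5'-GCTCCATAGACCACACCGTAGCAAGGTCAGGGGTAAGCCATGCTGGAT-3'

Replace U with T to get the coding DNA strand: ATCCAGCATGGCTTACCCCTGACCTTGCTACGGTGTGGTCTATGGAGC. The template strand is its reverse complement (complement TAGGTCGTACCGAATGGGGACTGGAACGATGCCACACCAGATACCTCG, then reverse).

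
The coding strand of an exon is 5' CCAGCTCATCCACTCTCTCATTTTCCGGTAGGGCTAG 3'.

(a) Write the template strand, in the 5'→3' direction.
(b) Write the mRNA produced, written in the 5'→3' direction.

(a) The template strand is the reverse complement of the coding strand: complement GGTCGAGTAGGTGAGAGAGTAAAAGGCCATCCCGATC, then reverse.
(b) mRNA matches the coding strand with T→U.

(a) 5'-CTAGCCCTACCGGAAAATGAGAGAGTGGATGAGCTGG-3'
(b) 5′-CCAGCUCAUCCACUCUCUCAUUUUCCGGUAGGGCUAG-3′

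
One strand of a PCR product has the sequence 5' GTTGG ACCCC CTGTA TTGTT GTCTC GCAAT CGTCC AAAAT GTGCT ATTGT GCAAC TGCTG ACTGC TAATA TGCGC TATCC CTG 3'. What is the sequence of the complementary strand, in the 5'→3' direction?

Pairing A↔T and G↔C gives CAACCTGGGGGACATAACAACAGAGCGTTAGCAGGTTTTACACGATAACACGTTGACGACTGACGATTATACGCGATAGGGAC, running 3'→5'. Reverse for the 5'→3' convention.

5'-CAGGGATAGCGCATATTAGCAGTCAGCAGTTGCACAATAGCACATTTTGGACGATTGCGAGACAACAATACAGGGGGTCCAAC-3'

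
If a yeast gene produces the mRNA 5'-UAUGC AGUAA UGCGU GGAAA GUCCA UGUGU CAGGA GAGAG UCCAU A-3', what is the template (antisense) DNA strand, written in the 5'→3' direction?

5'-TATGGACTCTCTCCTGACACATGGACTTTCCACGCATTACTGCATA-3'

Replace U with T to get the coding DNA strand: TATGCAGTAATGCGTGGAAAGTCCATGTGTCAGGAGAGAGTCCATA. The template strand is its reverse complement (complement ATACGTCATTACGCACCTTTCAGGTACACAGTCCTCTCTCAGGTAT, then reverse).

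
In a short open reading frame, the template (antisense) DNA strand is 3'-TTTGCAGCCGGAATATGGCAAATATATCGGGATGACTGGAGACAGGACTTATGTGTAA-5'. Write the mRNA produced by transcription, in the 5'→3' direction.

Reading the template 3'→5' as shown, RNA polymerase pairs each base (A→U, T→A, G↔C) to build mRNA 5'→3' directly.

5'-AAACGUCGGCCUUAUACCGUUUAUAUAGCCCUACUGACCUCUGUCCUGAAUACACAUU-3'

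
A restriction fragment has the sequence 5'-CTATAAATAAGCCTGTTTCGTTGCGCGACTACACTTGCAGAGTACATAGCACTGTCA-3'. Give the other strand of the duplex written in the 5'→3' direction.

5'-TGACAGTGCTATGTACTCTGCAAGTGTAGTCGCGCAACGAAACAGGCTTATTTATAG-3'

Pairing A↔T and G↔C gives GATATTTATTCGGACAAAGCAACGCGCTGATGTGAACGTCTCATGTATCGTGACAGT, running 3'→5'. Reverse for the 5'→3' convention.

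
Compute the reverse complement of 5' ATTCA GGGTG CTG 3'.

Reading the sequence 3'→5' and pairing each base (A↔T, G↔C) gives the reverse complement directly.

5'-CAGCACCCTGAAT-3'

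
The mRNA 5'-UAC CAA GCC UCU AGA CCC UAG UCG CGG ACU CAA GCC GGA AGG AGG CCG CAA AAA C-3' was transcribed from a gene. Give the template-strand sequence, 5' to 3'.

5'-GTTTTTGCGGCCTCCTTCCGGCTTGAGTCCGCGACTAGGGTCTAGAGGCTTGGTA-3'

Replace U with T to get the coding DNA strand: TACCAAGCCTCTAGACCCTAGTCGCGGACTCAAGCCGGAAGGAGGCCGCAAAAAC. The template strand is its reverse complement (complement ATGGTTCGGAGATCTGGGATCAGCGCCTGAGTTCGGCCTTCCTCCGGCGTTTTTG, then reverse).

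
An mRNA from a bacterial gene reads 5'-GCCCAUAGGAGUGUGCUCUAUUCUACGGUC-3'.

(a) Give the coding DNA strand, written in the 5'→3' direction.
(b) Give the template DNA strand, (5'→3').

(a) 5'-GCCCATAGGAGTGTGCTCTATTCTACGGTC-3'
(b) 5'-GACCGTAGAATAGAGCACACTCCTATGGGC-3'

(a) The coding strand matches the mRNA with U→T.
(b) The template strand is the reverse complement of the coding strand.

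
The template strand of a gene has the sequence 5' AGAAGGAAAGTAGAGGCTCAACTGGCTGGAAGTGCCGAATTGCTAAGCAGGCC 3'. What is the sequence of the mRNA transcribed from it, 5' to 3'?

RNA polymerase reads the template 3'→5' and synthesizes mRNA 5'→3' by base-pairing (A→U, T→A, G↔C). The complement of the template is TCTTCCTTTCATCTCCGAGTTGACCGACCTTCACGGCTTAACGATTCGTCCGG; antiparallel, so 5'→3' the coding strand is GGCCTGCTTAGCAATTCGGCACTTCCAGCCAGTTGAGCCTCTACTTTCCTTCT. Replace T with U for the mRNA.

5'-GGCCUGCUUAGCAAUUCGGCACUUCCAGCCAGUUGAGCCUCUACUUUCCUUCU-3'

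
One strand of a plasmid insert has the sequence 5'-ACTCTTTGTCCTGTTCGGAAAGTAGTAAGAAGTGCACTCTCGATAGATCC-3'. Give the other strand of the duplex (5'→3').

5'-GGATCTATCGAGAGTGCACTTCTTACTACTTTCCGAACAGGACAAAGAGT-3'

Pairing A↔T and G↔C gives TGAGAAACAGGACAAGCCTTTCATCATTCTTCACGTGAGAGCTATCTAGG, running 3'→5'. Reverse for the 5'→3' convention.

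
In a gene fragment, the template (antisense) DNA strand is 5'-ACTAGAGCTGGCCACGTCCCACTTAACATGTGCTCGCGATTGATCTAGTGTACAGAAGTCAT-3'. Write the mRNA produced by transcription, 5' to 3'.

5'-AUGACUUCUGUACACUAGAUCAAUCGCGAGCACAUGUUAAGUGGGACGUGGCCAGCUCUAGU-3'

RNA polymerase reads the template 3'→5' and synthesizes mRNA 5'→3' by base-pairing (A→U, T→A, G↔C). The complement of the template is TGATCTCGACCGGTGCAGGGTGAATTGTACACGAGCGCTAACTAGATCACATGTCTTCAGTA; antiparallel, so 5'→3' the coding strand is ATGACTTCTGTACACTAGATCAATCGCGAGCACATGTTAAGTGGGACGTGGCCAGCTCTAGT. Replace T with U for the mRNA.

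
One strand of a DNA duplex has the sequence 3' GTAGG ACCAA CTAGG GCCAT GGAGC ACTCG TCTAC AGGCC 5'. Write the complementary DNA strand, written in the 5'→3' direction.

5′-CATCCTGGTTGATCCCGGTACCTCGTGAGCAGATGTCCGG-3′

The strand is given 3'→5', so its complement runs 5'→3' in the same left-to-right order: pair each base A↔T, G↔C.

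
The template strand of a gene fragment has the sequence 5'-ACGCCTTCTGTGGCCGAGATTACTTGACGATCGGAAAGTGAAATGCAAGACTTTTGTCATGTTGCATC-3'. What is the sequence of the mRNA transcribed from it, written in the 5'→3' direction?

5'-GAUGCAACAUGACAAAAGUCUUGCAUUUCACUUUCCGAUCGUCAAGUAAUCUCGGCCACAGAAGGCGU-3'

The mRNA has the sequence of the coding strand (reverse complement of the template) with T→U. Reverse complement of ACGCCTTCTGTGGCCGAGATTACTTGACGATCGGAAAGTGAAATGCAAGACTTTTGTCATGTTGCATC is GATGCAACATGACAAAAGTCTTGCATTTCACTTTCCGATCGTCAAGTAATCTCGGCCACAGAAGGCGT; then T→U.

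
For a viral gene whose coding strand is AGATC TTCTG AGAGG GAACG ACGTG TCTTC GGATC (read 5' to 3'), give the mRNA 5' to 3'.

mRNA has the coding-strand sequence with U in place of T.

5'-AGAUCUUCUGAGAGGGAACGACGUGUCUUCGGAUC-3'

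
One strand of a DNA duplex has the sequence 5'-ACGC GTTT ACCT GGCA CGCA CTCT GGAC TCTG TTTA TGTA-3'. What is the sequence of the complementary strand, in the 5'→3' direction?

Pairing A↔T and G↔C gives TGCGCAAATGGACCGTGCGTGAGACCTGAGACAAATACAT, running 3'→5'. Reverse for the 5'→3' convention.

5'-TACATAAACAGAGTCCAGAGTGCGTGCCAGGTAAACGCGT-3'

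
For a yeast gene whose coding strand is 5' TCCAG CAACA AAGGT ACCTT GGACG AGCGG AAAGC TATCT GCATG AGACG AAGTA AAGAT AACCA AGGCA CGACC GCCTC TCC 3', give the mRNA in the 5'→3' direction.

5′-UCCAGCAACAAAGGUACCUUGGACGAGCGGAAAGCUAUCUGCAUGAGACGAAGUAAAGAUAACCAAGGCACGACCGCCUCUCC-3′

The mRNA is synthesized from the template strand, so it matches the coding strand with T replaced by U.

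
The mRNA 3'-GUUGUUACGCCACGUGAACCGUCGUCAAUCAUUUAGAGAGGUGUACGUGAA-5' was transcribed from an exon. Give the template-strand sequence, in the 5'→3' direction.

Written 5'→3' the mRNA is AAGUGCAUGUGGAGAGAUUUACUAACUGCUGCCAAGUGCACCGCAUUGUUG, so the coding DNA strand is AAGTGCATGTGGAGAGATTTACTAACTGCTGCCAAGTGCACCGCATTGTTG. The template is its reverse complement.

5'-CAACAATGCGGTGCACTTGGCAGCAGTTAGTAAATCTCTCCACATGCACTT-3'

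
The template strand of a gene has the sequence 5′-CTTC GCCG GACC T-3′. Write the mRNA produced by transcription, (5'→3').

5'-AGGUCCGGCGAAG-3'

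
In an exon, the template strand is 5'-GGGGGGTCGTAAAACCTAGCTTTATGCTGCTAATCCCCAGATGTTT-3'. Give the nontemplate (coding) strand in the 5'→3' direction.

The coding strand is complementary and antiparallel to the template: take the complement (A↔T, G↔C) and reverse.

5′-AAACATCTGGGGATTAGCAGCATAAAGCTAGGTTTTACGACCCCCC-3′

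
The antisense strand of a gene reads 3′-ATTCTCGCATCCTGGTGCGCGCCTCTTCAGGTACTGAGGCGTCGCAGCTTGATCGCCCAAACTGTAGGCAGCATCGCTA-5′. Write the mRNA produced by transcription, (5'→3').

Reading the template 3'→5' as shown, RNA polymerase pairs each base (A→U, T→A, G↔C) to build mRNA 5'→3' directly.

5'-UAAGAGCGUAGGACCACGCGCGGAGAAGUCCAUGACUCCGCAGCGUCGAACUAGCGGGUUUGACAUCCGUCGUAGCGAU-3'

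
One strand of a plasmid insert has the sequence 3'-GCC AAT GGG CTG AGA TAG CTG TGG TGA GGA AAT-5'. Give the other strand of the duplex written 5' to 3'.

5'-CGGTTACCCGACTCTATCGACACCACTCCTTTA-3'

The strand is given 3'→5', so its complement runs 5'→3' in the same left-to-right order: pair each base A↔T, G↔C.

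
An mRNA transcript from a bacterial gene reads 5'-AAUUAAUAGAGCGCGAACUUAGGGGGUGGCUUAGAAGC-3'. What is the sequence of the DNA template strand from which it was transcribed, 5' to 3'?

5'-GCTTCTAAGCCACCCCCTAAGTTCGCGCTCTATTAATT-3'

Replace U with T to get the coding DNA strand: AATTAATAGAGCGCGAACTTAGGGGGTGGCTTAGAAGC. The template strand is its reverse complement (complement TTAATTATCTCGCGCTTGAATCCCCCACCGAATCTTCG, then reverse).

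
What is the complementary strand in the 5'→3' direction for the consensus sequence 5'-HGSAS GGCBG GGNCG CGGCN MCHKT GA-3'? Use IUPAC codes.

5'-TCAMDGKNGCCGCGNCCCVGCCSTSCD-3'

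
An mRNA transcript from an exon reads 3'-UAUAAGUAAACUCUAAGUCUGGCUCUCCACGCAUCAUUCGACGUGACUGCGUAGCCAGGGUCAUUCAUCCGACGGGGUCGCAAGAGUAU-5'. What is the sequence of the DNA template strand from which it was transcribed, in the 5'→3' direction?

5'-ATATTCATTTGAGATTCAGACCGAGAGGTGCGTAGTAAGCTGCACTGACGCATCGGTCCCAGTAAGTAGGCTGCCCCAGCGTTCTCATA-3'

Written 5'→3' the mRNA is UAUGAGAACGCUGGGGCAGCCUACUUACUGGGACCGAUGCGUCAGUGCAGCUUACUACGCACCUCUCGGUCUGAAUCUCAAAUGAAUAU, so the coding DNA strand is TATGAGAACGCTGGGGCAGCCTACTTACTGGGACCGATGCGTCAGTGCAGCTTACTACGCACCTCTCGGTCTGAATCTCAAATGAATAT. The template is its reverse complement.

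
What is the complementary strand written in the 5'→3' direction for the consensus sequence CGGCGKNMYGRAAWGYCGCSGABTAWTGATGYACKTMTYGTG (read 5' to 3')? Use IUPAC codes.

Standard pairs A↔T, G↔C; ambiguity codes pair R↔Y, M↔K, W↔W, S↔S, B↔V, N↔N. Complement (GCCGCMNKRCYTTWCRGCGSCTVATWACTACRTGMAKARCAC), then reverse for 5'→3'.

5'-CACRAKAMGTRCATCAWTAVTCSGCGRCWTTYCRKNMCGCCG-3'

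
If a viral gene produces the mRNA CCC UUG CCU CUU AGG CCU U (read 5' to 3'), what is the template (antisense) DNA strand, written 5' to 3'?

5'-AAGGCCTAAGAGGCAAGGG-3'

Replace U with T to get the coding DNA strand: CCCTTGCCTCTTAGGCCTT. The template strand is its reverse complement (complement GGGAACGGAGAATCCGGAA, then reverse).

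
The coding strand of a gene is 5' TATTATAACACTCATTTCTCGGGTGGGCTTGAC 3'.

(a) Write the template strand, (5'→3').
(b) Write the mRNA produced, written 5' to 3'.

(a) The template strand is the reverse complement of the coding strand: complement ATAATATTGTGAGTAAAGAGCCCACCCGAACTG, then reverse.
(b) mRNA matches the coding strand with T→U.

(a) 5'-GTCAAGCCCACCCGAGAAATGAGTGTTATAATA-3'
(b) 5′-UAUUAUAACACUCAUUUCUCGGGUGGGCUUGAC-3′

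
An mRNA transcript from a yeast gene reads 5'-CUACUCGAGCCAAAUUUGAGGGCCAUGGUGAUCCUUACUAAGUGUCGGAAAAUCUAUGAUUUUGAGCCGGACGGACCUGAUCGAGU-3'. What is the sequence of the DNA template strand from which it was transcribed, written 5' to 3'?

Replace U with T to get the coding DNA strand: CTACTCGAGCCAAATTTGAGGGCCATGGTGATCCTTACTAAGTGTCGGAAAATCTATGATTTTGAGCCGGACGGACCTGATCGAGT. The template strand is its reverse complement (complement GATGAGCTCGGTTTAAACTCCCGGTACCACTAGGAATGATTCACAGCCTTTTAGATACTAAAACTCGGCCTGCCTGGACTAGCTCA, then reverse).

5'-ACTCGATCAGGTCCGTCCGGCTCAAAATCATAGATTTTCCGACACTTAGTAAGGATCACCATGGCCCTCAAATTTGGCTCGAGTAG-3'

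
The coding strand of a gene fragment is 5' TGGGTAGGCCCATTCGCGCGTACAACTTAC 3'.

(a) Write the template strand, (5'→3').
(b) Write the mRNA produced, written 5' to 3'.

(a) 5′-GTAAGTTGTACGCGCGAATGGGCCTACCCA-3′
(b) 5'-UGGGUAGGCCCAUUCGCGCGUACAACUUAC-3'

(a) The template strand is the reverse complement of the coding strand: complement ACCCATCCGGGTAAGCGCGCATGTTGAATG, then reverse.
(b) mRNA matches the coding strand with T→U.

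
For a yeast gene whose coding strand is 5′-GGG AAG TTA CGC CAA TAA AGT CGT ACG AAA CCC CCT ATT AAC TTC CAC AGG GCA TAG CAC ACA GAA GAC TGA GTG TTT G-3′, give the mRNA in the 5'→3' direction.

mRNA has the coding-strand sequence with U in place of T.

5'-GGGAAGUUACGCCAAUAAAGUCGUACGAAACCCCCUAUUAACUUCCACAGGGCAUAGCACACAGAAGACUGAGUGUUUG-3'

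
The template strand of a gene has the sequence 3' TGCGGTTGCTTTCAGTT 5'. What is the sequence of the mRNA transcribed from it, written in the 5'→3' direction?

Reading the template 3'→5' as shown, RNA polymerase pairs each base (A→U, T→A, G↔C) to build mRNA 5'→3' directly.

5'-ACGCCAACGAAAGUCAA-3'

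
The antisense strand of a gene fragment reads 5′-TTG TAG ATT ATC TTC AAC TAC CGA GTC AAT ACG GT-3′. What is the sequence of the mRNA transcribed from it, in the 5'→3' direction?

The mRNA has the sequence of the coding strand (reverse complement of the template) with T→U. Reverse complement of TTGTAGATTATCTTCAACTACCGAGTCAATACGGT is ACCGTATTGACTCGGTAGTTGAAGATAATCTACAA; then T→U.

5'-ACCGUAUUGACUCGGUAGUUGAAGAUAAUCUACAA-3'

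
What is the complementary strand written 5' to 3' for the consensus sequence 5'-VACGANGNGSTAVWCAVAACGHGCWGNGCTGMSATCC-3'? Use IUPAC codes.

5'-GGATSKCAGCNCWGCDCGTTBTGWBTASCNCNTCGTB-3'

Standard pairs A↔T, G↔C; ambiguity codes pair M↔K, W↔W, S↔S, H↔D, V↔B, N↔N. Complement (BTGCTNCNCSATBWGTBTTGCDCGWCNCGACKSTAGG), then reverse for 5'→3'.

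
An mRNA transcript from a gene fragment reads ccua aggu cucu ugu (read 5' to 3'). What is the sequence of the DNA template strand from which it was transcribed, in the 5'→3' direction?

5′-ACAAGAGACCTTAGG-3′

Replace U with T to get the coding DNA strand: CCTAAGGTCTCTTGT. The template strand is its reverse complement (complement GGATTCCAGAGAACA, then reverse).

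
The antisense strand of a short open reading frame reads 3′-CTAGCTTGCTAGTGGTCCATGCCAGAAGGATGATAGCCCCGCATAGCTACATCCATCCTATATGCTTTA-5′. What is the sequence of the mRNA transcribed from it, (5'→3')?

Reading the template 3'→5' as shown, RNA polymerase pairs each base (A→U, T→A, G↔C) to build mRNA 5'→3' directly.

5'-GAUCGAACGAUCACCAGGUACGGUCUUCCUACUAUCGGGGCGUAUCGAUGUAGGUAGGAUAUACGAAAU-3'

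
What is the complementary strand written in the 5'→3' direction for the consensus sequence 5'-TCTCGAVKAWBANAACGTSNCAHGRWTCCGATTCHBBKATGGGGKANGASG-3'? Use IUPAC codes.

Standard pairs A↔T, G↔C; ambiguity codes pair R↔Y, K↔M, W↔W, S↔S, B↔V, H↔D, N↔N. Complement (AGAGCTBMTWVTNTTGCASNGTDCYWAGGCTAAGDVVMTACCCCMTNCTSC), then reverse for 5'→3'.

5'-CSTCNTMCCCCATMVVDGAATCGGAWYCDTGNSACGTTNTVWTMBTCGAGA-3'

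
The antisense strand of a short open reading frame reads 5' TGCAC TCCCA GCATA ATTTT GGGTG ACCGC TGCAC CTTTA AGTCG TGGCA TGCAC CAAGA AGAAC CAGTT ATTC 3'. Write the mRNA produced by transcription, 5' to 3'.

RNA polymerase reads the template 3'→5' and synthesizes mRNA 5'→3' by base-pairing (A→U, T→A, G↔C). The complement of the template is ACGTGAGGGTCGTATTAAAACCCACTGGCGACGTGGAAATTCAGCACCGTACGTGGTTCTTCTTGGTCAATAAG; antiparallel, so 5'→3' the coding strand is GAATAACTGGTTCTTCTTGGTGCATGCCACGACTTAAAGGTGCAGCGGTCACCCAAAATTATGCTGGGAGTGCA. Replace T with U for the mRNA.

5'-GAAUAACUGGUUCUUCUUGGUGCAUGCCACGACUUAAAGGUGCAGCGGUCACCCAAAAUUAUGCUGGGAGUGCA-3'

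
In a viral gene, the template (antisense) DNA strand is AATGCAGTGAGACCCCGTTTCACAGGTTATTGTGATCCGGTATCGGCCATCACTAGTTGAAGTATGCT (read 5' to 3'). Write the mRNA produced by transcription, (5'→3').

RNA polymerase reads the template 3'→5' and synthesizes mRNA 5'→3' by base-pairing (A→U, T→A, G↔C). The complement of the template is TTACGTCACTCTGGGGCAAAGTGTCCAATAACACTAGGCCATAGCCGGTAGTGATCAACTTCATACGA; antiparallel, so 5'→3' the coding strand is AGCATACTTCAACTAGTGATGGCCGATACCGGATCACAATAACCTGTGAAACGGGGTCTCACTGCATT. Replace T with U for the mRNA.

5'-AGCAUACUUCAACUAGUGAUGGCCGAUACCGGAUCACAAUAACCUGUGAAACGGGGUCUCACUGCAUU-3'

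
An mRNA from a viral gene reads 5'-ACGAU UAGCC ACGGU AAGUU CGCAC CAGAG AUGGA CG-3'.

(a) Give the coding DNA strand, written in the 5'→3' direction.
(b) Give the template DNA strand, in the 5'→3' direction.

(a) The coding strand matches the mRNA with U→T.
(b) The template strand is the reverse complement of the coding strand.

(a) 5'-ACGATTAGCCACGGTAAGTTCGCACCAGAGATGGACG-3'
(b) 5'-CGTCCATCTCTGGTGCGAACTTACCGTGGCTAATCGT-3'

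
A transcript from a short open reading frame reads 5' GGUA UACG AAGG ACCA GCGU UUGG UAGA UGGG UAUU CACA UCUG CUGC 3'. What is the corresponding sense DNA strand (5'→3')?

The coding DNA strand has the same 5'→3' sequence as the mRNA with U replaced by T.

5'-GGTATACGAAGGACCAGCGTTTGGTAGATGGGTATTCACATCTGCTGC-3'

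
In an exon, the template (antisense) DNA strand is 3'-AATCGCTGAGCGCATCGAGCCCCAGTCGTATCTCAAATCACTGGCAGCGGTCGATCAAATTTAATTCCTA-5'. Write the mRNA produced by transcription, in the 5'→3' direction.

5′-UUAGCGACUCGCGUAGCUCGGGGUCAGCAUAGAGUUUAGUGACCGUCGCCAGCUAGUUUAAAUUAAGGAU-3′

Reading the template 3'→5' as shown, RNA polymerase pairs each base (A→U, T→A, G↔C) to build mRNA 5'→3' directly.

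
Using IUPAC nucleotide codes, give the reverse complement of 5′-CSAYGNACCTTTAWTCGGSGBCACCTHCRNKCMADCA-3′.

Standard pairs A↔T, G↔C; ambiguity codes pair R↔Y, M↔K, W↔W, S↔S, B↔V, D↔H, N↔N. Complement (GSTRCNTGGAAATWAGCCSCVGTGGADGYNMGKTHGT), then reverse for 5'→3'.

5'-TGHTKGMNYGDAGGTGVCSCCGAWTAAAGGTNCRTSG-3'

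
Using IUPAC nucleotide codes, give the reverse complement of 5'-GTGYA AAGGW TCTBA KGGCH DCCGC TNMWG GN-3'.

5'-NCCWKNAGCGGHDGCCMTVAGAWCCTTTRCAC-3'

Standard pairs A↔T, G↔C; ambiguity codes pair Y↔R, M↔K, W↔W, B↔V, D↔H, N↔N. Complement (CACRTTTCCWAGAVTMCCGDHGGCGANKWCCN), then reverse for 5'→3'.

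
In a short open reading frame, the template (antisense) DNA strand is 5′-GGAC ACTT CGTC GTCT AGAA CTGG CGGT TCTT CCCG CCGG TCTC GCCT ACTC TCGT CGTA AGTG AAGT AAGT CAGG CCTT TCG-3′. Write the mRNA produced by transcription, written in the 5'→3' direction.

5'-CGAAAGGCCUGACUUACUUCACUUACGACGAGAGUAGGCGAGACCGGCGGGAAGAACCGCCAGUUCUAGACGACGAAGUGUCC-3'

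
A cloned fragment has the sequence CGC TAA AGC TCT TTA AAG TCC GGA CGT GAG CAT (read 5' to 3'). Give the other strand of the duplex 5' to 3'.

The complement of CGCTAAAGCTCTTTAAAGTCCGGACGTGAGCAT is GCGATTTCGAGAAATTTCAGGCCTGCACTCGTA (A↔T, G↔C). DNA strands are antiparallel, so the complementary strand runs 3'→5'; reversing gives the 5'→3' form.

5'-ATGCTCACGTCCGGACTTTAAAGAGCTTTAGCG-3'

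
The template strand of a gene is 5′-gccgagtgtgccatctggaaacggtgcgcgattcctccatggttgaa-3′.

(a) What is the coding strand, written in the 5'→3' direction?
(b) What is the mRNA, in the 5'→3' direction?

(a) 5'-TTCAACCATGGAGGAATCGCGCACCGTTTCCAGATGGCACACTCGGC-3'
(b) 5'-UUCAACCAUGGAGGAAUCGCGCACCGUUUCCAGAUGGCACACUCGGC-3'

(a) The coding strand is the reverse complement of the template: complement CGGCTCACACGGTAGACCTTTGCCACGCGCTAAGGAGGTACCAACTT, then reverse.
(b) mRNA has the coding-strand sequence with T→U.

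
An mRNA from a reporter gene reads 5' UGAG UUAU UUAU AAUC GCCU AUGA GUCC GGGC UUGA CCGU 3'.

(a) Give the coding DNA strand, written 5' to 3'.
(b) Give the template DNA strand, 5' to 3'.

(a) The coding strand matches the mRNA with U→T.
(b) The template strand is the reverse complement of the coding strand.

(a) 5′-TGAGTTATTTATAATCGCCTATGAGTCCGGGCTTGACCGT-3′
(b) 5'-ACGGTCAAGCCCGGACTCATAGGCGATTATAAATAACTCA-3'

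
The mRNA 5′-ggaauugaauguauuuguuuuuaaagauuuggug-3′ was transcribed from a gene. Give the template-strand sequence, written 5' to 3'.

5'-CACCAAATCTTTAAAAACAAATACATTCAATTCC-3'

Replace U with T to get the coding DNA strand: GGAATTGAATGTATTTGTTTTTAAAGATTTGGTG. The template strand is its reverse complement (complement CCTTAACTTACATAAACAAAAATTTCTAAACCAC, then reverse).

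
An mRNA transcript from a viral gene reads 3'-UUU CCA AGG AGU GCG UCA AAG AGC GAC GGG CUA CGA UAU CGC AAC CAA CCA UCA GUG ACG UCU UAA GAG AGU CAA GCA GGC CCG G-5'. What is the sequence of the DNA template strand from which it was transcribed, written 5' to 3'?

5'-AAAGGTTCCTCACGCAGTTTCTCGCTGCCCGATGCTATAGCGTTGGTTGGTAGTCACTGCAGAATTCTCTCAGTTCGTCCGGGCC-3'

Written 5'→3' the mRNA is GGCCCGGACGAACUGAGAGAAUUCUGCAGUGACUACCAACCAACGCUAUAGCAUCGGGCAGCGAGAAACUGCGUGAGGAACCUUU, so the coding DNA strand is GGCCCGGACGAACTGAGAGAATTCTGCAGTGACTACCAACCAACGCTATAGCATCGGGCAGCGAGAAACTGCGTGAGGAACCTTT. The template is its reverse complement.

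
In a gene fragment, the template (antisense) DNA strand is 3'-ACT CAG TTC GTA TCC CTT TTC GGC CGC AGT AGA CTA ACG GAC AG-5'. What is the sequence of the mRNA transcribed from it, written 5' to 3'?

5'-UGAGUCAAGCAUAGGGAAAAGCCGGCGUCAUCUGAUUGCCUGUC-3'

Reading the template 3'→5' as shown, RNA polymerase pairs each base (A→U, T→A, G↔C) to build mRNA 5'→3' directly.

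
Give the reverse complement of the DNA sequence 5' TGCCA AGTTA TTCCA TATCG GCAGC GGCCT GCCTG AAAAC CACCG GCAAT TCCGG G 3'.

5'-CCCGGAATTGCCGGTGGTTTTCAGGCAGGCCGCTGCCGATATGGAATAACTTGGCA-3'

Reading the sequence 3'→5' and pairing each base (A↔T, G↔C) gives the reverse complement directly.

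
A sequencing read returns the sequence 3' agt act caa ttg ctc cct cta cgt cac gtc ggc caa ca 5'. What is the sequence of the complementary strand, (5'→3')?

5'-TCATGAGTTAACGAGGGAGATGCAGTGCAGCCGGTTGT-3'

The strand is given 3'→5', so its complement runs 5'→3' in the same left-to-right order: pair each base A↔T, G↔C.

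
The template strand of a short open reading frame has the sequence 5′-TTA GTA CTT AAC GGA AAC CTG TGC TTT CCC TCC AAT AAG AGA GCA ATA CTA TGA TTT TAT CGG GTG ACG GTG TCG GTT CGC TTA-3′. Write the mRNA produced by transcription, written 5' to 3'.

5′-UAAGCGAACCGACACCGUCACCCGAUAAAAUCAUAGUAUUGCUCUCUUAUUGGAGGGAAAGCACAGGUUUCCGUUAAGUACUAA-3′

The mRNA has the sequence of the coding strand (reverse complement of the template) with T→U. Reverse complement of TTAGTACTTAACGGAAACCTGTGCTTTCCCTCCAATAAGAGAGCAATACTATGATTTTATCGGGTGACGGTGTCGGTTCGCTTA is TAAGCGAACCGACACCGTCACCCGATAAAATCATAGTATTGCTCTCTTATTGGAGGGAAAGCACAGGTTTCCGTTAAGTACTAA; then T→U.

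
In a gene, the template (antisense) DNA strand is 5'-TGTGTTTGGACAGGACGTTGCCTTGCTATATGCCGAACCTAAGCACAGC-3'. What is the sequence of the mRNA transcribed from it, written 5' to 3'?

5'-GCUGUGCUUAGGUUCGGCAUAUAGCAAGGCAACGUCCUGUCCAAACACA-3'

The mRNA has the sequence of the coding strand (reverse complement of the template) with T→U. Reverse complement of TGTGTTTGGACAGGACGTTGCCTTGCTATATGCCGAACCTAAGCACAGC is GCTGTGCTTAGGTTCGGCATATAGCAAGGCAACGTCCTGTCCAAACACA; then T→U.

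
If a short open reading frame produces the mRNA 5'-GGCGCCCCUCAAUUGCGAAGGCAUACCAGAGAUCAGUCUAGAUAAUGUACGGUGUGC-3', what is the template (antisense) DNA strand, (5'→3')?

5'-GCACACCGTACATTATCTAGACTGATCTCTGGTATGCCTTCGCAATTGAGGGGCGCC-3'

Replace U with T to get the coding DNA strand: GGCGCCCCTCAATTGCGAAGGCATACCAGAGATCAGTCTAGATAATGTACGGTGTGC. The template strand is its reverse complement (complement CCGCGGGGAGTTAACGCTTCCGTATGGTCTCTAGTCAGATCTATTACATGCCACACG, then reverse).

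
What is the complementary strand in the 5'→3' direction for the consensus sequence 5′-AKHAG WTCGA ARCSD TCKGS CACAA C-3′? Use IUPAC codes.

5′-GTTGTGSCMGAHSGYTTCGAWCTDMT-3′

Standard pairs A↔T, G↔C; ambiguity codes pair R↔Y, K↔M, W↔W, S↔S, D↔H. Complement (TMDTCWAGCTTYGSHAGMCSGTGTTG), then reverse for 5'→3'.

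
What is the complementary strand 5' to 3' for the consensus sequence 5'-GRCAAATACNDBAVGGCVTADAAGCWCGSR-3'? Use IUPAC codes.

5'-YSCGWGCTTHTABGCCBTVHNGTATTTGYC-3'

Standard pairs A↔T, G↔C; ambiguity codes pair R↔Y, W↔W, S↔S, B↔V, D↔H, N↔N. Complement (CYGTTTATGNHVTBCCGBATHTTCGWGCSY), then reverse for 5'→3'.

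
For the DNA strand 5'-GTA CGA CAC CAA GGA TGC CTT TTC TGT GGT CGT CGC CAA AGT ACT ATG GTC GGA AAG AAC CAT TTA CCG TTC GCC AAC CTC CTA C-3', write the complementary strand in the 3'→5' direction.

3'-CATGCTGTGGTTCCTACGGAAAAGACACCAGCAGCGGTTTCATGATACCAGCCTTTCTTGGTAAATGGCAAGCGGTTGGAGGATG-5'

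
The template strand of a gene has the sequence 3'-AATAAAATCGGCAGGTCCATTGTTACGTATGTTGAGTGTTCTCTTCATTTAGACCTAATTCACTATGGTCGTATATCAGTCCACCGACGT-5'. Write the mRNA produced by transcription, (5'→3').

5'-UUAUUUUAGCCGUCCAGGUAACAAUGCAUACAACUCACAAGAGAAGUAAAUCUGGAUUAAGUGAUACCAGCAUAUAGUCAGGUGGCUGCA-3'

Reading the template 3'→5' as shown, RNA polymerase pairs each base (A→U, T→A, G↔C) to build mRNA 5'→3' directly.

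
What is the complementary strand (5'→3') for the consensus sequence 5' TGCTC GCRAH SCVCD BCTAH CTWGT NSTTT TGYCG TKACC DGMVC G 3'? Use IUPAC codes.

Standard pairs A↔T, G↔C; ambiguity codes pair R↔Y, M↔K, W↔W, S↔S, B↔V, D↔H, N↔N. Complement (ACGAGCGYTDSGBGHVGATDGAWCANSAAAACRGCAMTGGHCKBGC), then reverse for 5'→3'.

5'-CGBKCHGGTMACGRCAAAASNACWAGDTAGVHGBGSDTYGCGAGCA-3'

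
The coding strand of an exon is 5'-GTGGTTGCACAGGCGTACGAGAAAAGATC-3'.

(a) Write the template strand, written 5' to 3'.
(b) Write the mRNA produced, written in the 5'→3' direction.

(a) 5'-GATCTTTTCTCGTACGCCTGTGCAACCAC-3'
(b) 5'-GUGGUUGCACAGGCGUACGAGAAAAGAUC-3'

(a) The template strand is the reverse complement of the coding strand: complement CACCAACGTGTCCGCATGCTCTTTTCTAG, then reverse.
(b) mRNA matches the coding strand with T→U.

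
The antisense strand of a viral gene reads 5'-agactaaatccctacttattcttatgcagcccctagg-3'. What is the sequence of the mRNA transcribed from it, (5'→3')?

RNA polymerase reads the template 3'→5' and synthesizes mRNA 5'→3' by base-pairing (A→U, T→A, G↔C). The complement of the template is TCTGATTTAGGGATGAATAAGAATACGTCGGGGATCC; antiparallel, so 5'→3' the coding strand is CCTAGGGGCTGCATAAGAATAAGTAGGGATTTAGTCT. Replace T with U for the mRNA.

5'-CCUAGGGGCUGCAUAAGAAUAAGUAGGGAUUUAGUCU-3'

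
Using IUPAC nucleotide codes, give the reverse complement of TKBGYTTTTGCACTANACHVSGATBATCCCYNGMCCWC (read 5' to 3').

Standard pairs A↔T, G↔C; ambiguity codes pair Y↔R, M↔K, W↔W, S↔S, B↔V, H↔D, N↔N. Complement (AMVCRAAAACGTGATNTGDBSCTAVTAGGGRNCKGGWG), then reverse for 5'→3'.

5'-GWGGKCNRGGGATVATCSBDGTNTAGTGCAAAARCVMA-3'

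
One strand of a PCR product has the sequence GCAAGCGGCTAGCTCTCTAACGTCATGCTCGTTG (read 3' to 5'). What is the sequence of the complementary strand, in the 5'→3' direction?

5′-CGTTCGCCGATCGAGAGATTGCAGTACGAGCAAC-3′

The strand is given 3'→5', so its complement runs 5'→3' in the same left-to-right order: pair each base A↔T, G↔C.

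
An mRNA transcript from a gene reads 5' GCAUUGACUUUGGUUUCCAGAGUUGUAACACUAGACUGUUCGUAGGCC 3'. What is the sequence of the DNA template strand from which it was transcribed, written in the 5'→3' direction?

Replace U with T to get the coding DNA strand: GCATTGACTTTGGTTTCCAGAGTTGTAACACTAGACTGTTCGTAGGCC. The template strand is its reverse complement (complement CGTAACTGAAACCAAAGGTCTCAACATTGTGATCTGACAAGCATCCGG, then reverse).

5'-GGCCTACGAACAGTCTAGTGTTACAACTCTGGAAACCAAAGTCAATGC-3'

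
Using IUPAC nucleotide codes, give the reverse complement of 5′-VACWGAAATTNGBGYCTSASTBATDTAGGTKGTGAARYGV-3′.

Standard pairs A↔T, G↔C; ambiguity codes pair R↔Y, K↔M, W↔W, S↔S, B↔V, D↔H, N↔N. Complement (BTGWCTTTAANCVCRGASTSAVTAHATCCAMCACTTYRCB), then reverse for 5'→3'.

5'-BCRYTTCACMACCTAHATVASTSAGRCVCNAATTTCWGTB-3'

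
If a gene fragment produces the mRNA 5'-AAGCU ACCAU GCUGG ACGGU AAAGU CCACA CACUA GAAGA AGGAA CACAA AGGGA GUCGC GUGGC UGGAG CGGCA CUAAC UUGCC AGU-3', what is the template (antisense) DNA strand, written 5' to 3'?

Replace U with T to get the coding DNA strand: AAGCTACCATGCTGGACGGTAAAGTCCACACACTAGAAGAAGGAACACAAAGGGAGTCGCGTGGCTGGAGCGGCACTAACTTGCCAGT. The template strand is its reverse complement (complement TTCGATGGTACGACCTGCCATTTCAGGTGTGTGATCTTCTTCCTTGTGTTTCCCTCAGCGCACCGACCTCGCCGTGATTGAACGGTCA, then reverse).

5'-ACTGGCAAGTTAGTGCCGCTCCAGCCACGCGACTCCCTTTGTGTTCCTTCTTCTAGTGTGTGGACTTTACCGTCCAGCATGGTAGCTT-3'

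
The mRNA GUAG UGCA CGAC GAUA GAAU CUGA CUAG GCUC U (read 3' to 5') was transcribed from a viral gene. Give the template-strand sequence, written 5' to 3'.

5'-CATCACGTGCTGCTATCTTAGACTGATCCGAGA-3'

Written 5'→3' the mRNA is UCUCGGAUCAGUCUAAGAUAGCAGCACGUGAUG, so the coding DNA strand is TCTCGGATCAGTCTAAGATAGCAGCACGTGATG. The template is its reverse complement.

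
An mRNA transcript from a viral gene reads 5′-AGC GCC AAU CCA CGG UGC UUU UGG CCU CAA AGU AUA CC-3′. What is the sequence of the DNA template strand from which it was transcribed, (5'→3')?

5′-GGTATACTTTGAGGCCAAAAGCACCGTGGATTGGCGCT-3′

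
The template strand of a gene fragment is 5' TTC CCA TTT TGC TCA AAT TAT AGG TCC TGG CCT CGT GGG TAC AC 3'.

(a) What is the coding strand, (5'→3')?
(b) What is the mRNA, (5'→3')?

(a) 5′-GTGTACCCACGAGGCCAGGACCTATAATTTGAGCAAAATGGGAA-3′
(b) 5'-GUGUACCCACGAGGCCAGGACCUAUAAUUUGAGCAAAAUGGGAA-3'

(a) The coding strand is the reverse complement of the template: complement AAGGGTAAAACGAGTTTAATATCCAGGACCGGAGCACCCATGTG, then reverse.
(b) mRNA has the coding-strand sequence with T→U.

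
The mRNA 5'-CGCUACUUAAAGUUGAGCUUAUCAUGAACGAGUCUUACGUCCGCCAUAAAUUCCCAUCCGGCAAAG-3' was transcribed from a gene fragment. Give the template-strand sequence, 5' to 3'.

Replace U with T to get the coding DNA strand: CGCTACTTAAAGTTGAGCTTATCATGAACGAGTCTTACGTCCGCCATAAATTCCCATCCGGCAAAG. The template strand is its reverse complement (complement GCGATGAATTTCAACTCGAATAGTACTTGCTCAGAATGCAGGCGGTATTTAAGGGTAGGCCGTTTC, then reverse).

5'-CTTTGCCGGATGGGAATTTATGGCGGACGTAAGACTCGTTCATGATAAGCTCAACTTTAAGTAGCG-3'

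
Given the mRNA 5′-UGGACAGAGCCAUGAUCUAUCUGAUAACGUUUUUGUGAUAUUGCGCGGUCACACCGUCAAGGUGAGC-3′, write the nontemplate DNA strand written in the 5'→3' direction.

5′-TGGACAGAGCCATGATCTATCTGATAACGTTTTTGTGATATTGCGCGGTCACACCGTCAAGGTGAGC-3′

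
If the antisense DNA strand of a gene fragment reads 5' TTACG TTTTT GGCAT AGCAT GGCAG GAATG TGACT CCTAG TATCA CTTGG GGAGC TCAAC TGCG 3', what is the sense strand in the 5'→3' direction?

5'-CGCAGTTGAGCTCCCCAAGTGATACTAGGAGTCACATTCCTGCCATGCTATGCCAAAAACGTAA-3'

The coding strand is complementary and antiparallel to the template: take the complement (A↔T, G↔C) and reverse.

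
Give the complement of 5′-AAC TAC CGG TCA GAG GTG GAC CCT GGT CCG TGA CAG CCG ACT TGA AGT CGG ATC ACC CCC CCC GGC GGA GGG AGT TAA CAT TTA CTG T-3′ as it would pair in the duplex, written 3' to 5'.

3'-TTGATGGCCAGTCTCCACCTGGGACCAGGCACTGTCGGCTGAACTTCAGCCTAGTGGGGGGGGCCGCCTCCCTCAATTGTAAATGACA-5'

Base-pairing A↔T, G↔C gives the complement. The complementary strand is antiparallel, so paired with a 5'→3' strand it runs 3'→5'.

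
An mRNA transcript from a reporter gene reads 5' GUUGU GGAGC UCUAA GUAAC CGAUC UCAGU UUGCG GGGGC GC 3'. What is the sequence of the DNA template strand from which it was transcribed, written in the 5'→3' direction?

Replace U with T to get the coding DNA strand: GTTGTGGAGCTCTAAGTAACCGATCTCAGTTTGCGGGGGCGC. The template strand is its reverse complement (complement CAACACCTCGAGATTCATTGGCTAGAGTCAAACGCCCCCGCG, then reverse).

5′-GCGCCCCCGCAAACTGAGATCGGTTACTTAGAGCTCCACAAC-3′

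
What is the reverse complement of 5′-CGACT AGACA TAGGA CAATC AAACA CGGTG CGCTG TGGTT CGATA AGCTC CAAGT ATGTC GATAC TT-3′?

Reading the sequence 3'→5' and pairing each base (A↔T, G↔C) gives the reverse complement directly.

5'-AAGTATCGACATACTTGGAGCTTATCGAACCACAGCGCACCGTGTTTGATTGTCCTATGTCTAGTCG-3'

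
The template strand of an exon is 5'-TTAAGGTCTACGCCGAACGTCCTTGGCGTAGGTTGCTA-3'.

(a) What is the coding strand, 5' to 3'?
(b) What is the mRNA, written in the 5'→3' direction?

(a) The coding strand is the reverse complement of the template: complement AATTCCAGATGCGGCTTGCAGGAACCGCATCCAACGAT, then reverse.
(b) mRNA has the coding-strand sequence with T→U.

(a) 5'-TAGCAACCTACGCCAAGGACGTTCGGCGTAGACCTTAA-3'
(b) 5′-UAGCAACCUACGCCAAGGACGUUCGGCGUAGACCUUAA-3′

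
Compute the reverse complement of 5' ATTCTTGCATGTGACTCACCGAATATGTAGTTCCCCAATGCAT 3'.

Reading the sequence 3'→5' and pairing each base (A↔T, G↔C) gives the reverse complement directly.

5'-ATGCATTGGGGAACTACATATTCGGTGAGTCACATGCAAGAAT-3'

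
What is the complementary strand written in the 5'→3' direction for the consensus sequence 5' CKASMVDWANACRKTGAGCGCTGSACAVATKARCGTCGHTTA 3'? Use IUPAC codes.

5'-TAADCGACGYTMATBTGTSCAGCGCTCAMYGTNTWHBKSTMG-3'

Standard pairs A↔T, G↔C; ambiguity codes pair R↔Y, M↔K, W↔W, S↔S, D↔H, V↔B, N↔N. Complement (GMTSKBHWTNTGYMACTCGCGACSTGTBTAMTYGCAGCDAAT), then reverse for 5'→3'.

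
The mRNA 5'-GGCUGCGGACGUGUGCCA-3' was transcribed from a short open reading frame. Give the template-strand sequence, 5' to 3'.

5'-TGGCACACGTCCGCAGCC-3'

Replace U with T to get the coding DNA strand: GGCTGCGGACGTGTGCCA. The template strand is its reverse complement (complement CCGACGCCTGCACACGGT, then reverse).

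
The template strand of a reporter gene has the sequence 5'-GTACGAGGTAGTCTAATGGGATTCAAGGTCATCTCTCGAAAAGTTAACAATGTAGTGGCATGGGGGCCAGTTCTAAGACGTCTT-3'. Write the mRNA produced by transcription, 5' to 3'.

5'-AAGACGUCUUAGAACUGGCCCCCAUGCCACUACAUUGUUAACUUUUCGAGAGAUGACCUUGAAUCCCAUUAGACUACCUCGUAC-3'

The mRNA has the sequence of the coding strand (reverse complement of the template) with T→U. Reverse complement of GTACGAGGTAGTCTAATGGGATTCAAGGTCATCTCTCGAAAAGTTAACAATGTAGTGGCATGGGGGCCAGTTCTAAGACGTCTT is AAGACGTCTTAGAACTGGCCCCCATGCCACTACATTGTTAACTTTTCGAGAGATGACCTTGAATCCCATTAGACTACCTCGTAC; then T→U.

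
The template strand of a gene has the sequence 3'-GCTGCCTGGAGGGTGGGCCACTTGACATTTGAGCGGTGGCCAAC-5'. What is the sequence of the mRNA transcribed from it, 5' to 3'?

5'-CGACGGACCUCCCACCCGGUGAACUGUAAACUCGCCACCGGUUG-3'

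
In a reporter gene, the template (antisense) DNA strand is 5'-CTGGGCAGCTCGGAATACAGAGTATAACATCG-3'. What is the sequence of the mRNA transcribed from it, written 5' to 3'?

The mRNA has the sequence of the coding strand (reverse complement of the template) with T→U. Reverse complement of CTGGGCAGCTCGGAATACAGAGTATAACATCG is CGATGTTATACTCTGTATTCCGAGCTGCCCAG; then T→U.

5'-CGAUGUUAUACUCUGUAUUCCGAGCUGCCCAG-3'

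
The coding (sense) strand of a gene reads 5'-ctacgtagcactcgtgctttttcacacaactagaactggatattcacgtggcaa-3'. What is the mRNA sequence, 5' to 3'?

5'-CUACGUAGCACUCGUGCUUUUUCACACAACUAGAACUGGAUAUUCACGUGGCAA-3'

The mRNA is synthesized from the template strand, so it matches the coding strand with T replaced by U.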